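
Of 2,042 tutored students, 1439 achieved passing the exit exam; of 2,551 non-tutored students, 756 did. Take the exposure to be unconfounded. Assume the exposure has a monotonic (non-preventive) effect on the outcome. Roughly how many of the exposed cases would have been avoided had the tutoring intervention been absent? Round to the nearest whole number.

about 834 cases

p₁ = P(outcome | exposed) = 1439/2042 = 0.7047
p₀ = P(outcome | unexposed) = 756/2551 = 0.29635
PN = (p₁ − p₀)/p₁ = (0.7047 − 0.29635) / 0.7047 ≈ 0.57946.
Attributable cases ≈ PN × (exposed cases) = 0.57946 × 1439 ≈ 833.84.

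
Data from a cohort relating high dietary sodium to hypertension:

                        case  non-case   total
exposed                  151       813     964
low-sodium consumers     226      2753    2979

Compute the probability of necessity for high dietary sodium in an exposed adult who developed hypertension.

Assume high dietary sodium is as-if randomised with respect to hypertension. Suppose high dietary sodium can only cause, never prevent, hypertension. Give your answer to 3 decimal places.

p₁ = P(outcome | exposed) = 151/964 = 0.15664
p₀ = P(outcome | unexposed) = 226/2979 = 0.075864
Under exogeneity and monotonicity, PN = (p₁ − p₀)/p₁.
PN = (0.15664 − 0.075864) / 0.15664 ≈ 0.5157

PN ≈ 0.516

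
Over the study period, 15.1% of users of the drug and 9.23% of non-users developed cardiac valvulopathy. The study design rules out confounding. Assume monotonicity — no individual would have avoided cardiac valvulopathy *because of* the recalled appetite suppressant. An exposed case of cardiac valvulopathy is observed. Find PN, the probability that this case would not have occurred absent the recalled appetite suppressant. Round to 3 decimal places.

PN ≈ 0.389

p₁ = 0.151, p₀ = 0.0923.
Under exogeneity and monotonicity, PN = (p₁ − p₀) / p₁.
PN = (0.151 − 0.0923) / 0.151 = 0.0587 / 0.151 ≈ 0.3887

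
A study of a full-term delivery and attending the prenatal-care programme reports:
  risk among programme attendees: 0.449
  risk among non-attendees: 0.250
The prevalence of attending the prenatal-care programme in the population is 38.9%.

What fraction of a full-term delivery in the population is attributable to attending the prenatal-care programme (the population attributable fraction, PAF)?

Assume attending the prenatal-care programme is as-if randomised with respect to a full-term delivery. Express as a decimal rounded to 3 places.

PAF ≈ 0.236

Let p₁ = 0.449, p₀ = 0.25.
Overall risk P(Y=1) = π·p₁ + (1−π)·p₀ = 0.389×0.449 + 0.611×0.25 = 0.32741.
Under exogeneity, PAF = [P(Y=1) − p₀] / P(Y=1).
PAF = (0.32741 − 0.25) / 0.32741 ≈ 0.2364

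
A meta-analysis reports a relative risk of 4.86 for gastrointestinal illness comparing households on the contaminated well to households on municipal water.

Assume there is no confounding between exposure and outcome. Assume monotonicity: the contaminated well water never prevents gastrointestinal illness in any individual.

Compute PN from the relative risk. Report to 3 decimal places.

Under exogeneity and monotonicity, PN = (RR − 1) / RR = 1 − 1/RR.
PN = (4.86 − 1) / 4.86 = 3.86 / 4.86 ≈ 0.7942

PN ≈ 0.794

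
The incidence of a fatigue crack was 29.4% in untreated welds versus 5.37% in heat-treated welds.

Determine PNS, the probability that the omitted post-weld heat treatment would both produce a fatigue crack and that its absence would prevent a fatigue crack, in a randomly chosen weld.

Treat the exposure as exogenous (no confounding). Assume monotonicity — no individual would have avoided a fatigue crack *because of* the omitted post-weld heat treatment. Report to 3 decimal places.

PNS ≈ 0.240

p₁ = 0.294, p₀ = 0.0537.
Under exogeneity and monotonicity, PNS = p₁ − p₀.
PNS = 0.294 − 0.0537 = 0.2403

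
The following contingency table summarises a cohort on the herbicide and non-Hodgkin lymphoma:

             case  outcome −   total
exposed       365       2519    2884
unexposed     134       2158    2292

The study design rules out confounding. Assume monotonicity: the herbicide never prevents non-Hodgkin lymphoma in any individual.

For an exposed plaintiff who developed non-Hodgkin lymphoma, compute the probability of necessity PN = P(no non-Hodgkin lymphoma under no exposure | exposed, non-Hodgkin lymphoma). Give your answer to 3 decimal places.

PN ≈ 0.538

p₁ = P(outcome | exposed) = 365/2884 = 0.12656
p₀ = P(outcome | unexposed) = 134/2292 = 0.058464
Under exogeneity and monotonicity, PN = (p₁ − p₀)/p₁.
PN = (0.12656 − 0.058464) / 0.12656 ≈ 0.5381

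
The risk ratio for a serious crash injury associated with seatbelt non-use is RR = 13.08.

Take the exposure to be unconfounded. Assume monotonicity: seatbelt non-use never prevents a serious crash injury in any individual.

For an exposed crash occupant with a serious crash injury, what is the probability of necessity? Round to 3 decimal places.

Under exogeneity and monotonicity, PN = (RR − 1) / RR = 1 − 1/RR.
PN = (13.08 − 1) / 13.08 = 12.08 / 13.08 ≈ 0.9235

PN ≈ 0.924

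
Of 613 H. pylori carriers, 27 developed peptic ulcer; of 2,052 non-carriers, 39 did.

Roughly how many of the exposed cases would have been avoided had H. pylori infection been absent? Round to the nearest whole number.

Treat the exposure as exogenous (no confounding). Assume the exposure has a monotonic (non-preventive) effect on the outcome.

about 15 cases

p₁ = P(outcome | exposed) = 27/613 = 0.044046
p₀ = P(outcome | unexposed) = 39/2052 = 0.019006
PN = (p₁ − p₀)/p₁ = (0.044046 − 0.019006) / 0.044046 ≈ 0.56850.
Attributable cases ≈ PN × (exposed cases) = 0.56850 × 27 ≈ 15.35.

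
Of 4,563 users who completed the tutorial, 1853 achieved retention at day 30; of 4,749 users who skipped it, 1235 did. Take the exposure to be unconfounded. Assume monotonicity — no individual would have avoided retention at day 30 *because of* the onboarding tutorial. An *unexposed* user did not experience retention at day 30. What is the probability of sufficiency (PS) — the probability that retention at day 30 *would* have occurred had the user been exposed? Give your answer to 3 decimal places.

p₁ = P(outcome | exposed) = 1853/4563 = 0.40609
p₀ = P(outcome | unexposed) = 1235/4749 = 0.26005
Under exogeneity and monotonicity, PS = (p₁ − p₀) / (1 − p₀).
PS = (0.40609 − 0.26005) / (1 − 0.26005) = 0.14604 / 0.73995 ≈ 0.1974

PS ≈ 0.197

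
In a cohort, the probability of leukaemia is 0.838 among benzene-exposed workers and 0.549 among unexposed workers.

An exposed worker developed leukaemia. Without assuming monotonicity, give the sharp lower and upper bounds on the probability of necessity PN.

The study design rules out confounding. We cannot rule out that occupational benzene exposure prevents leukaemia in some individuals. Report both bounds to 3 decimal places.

Let p₁ = 0.838, p₀ = 0.549.
Under exogeneity alone the bounds on PN are max{0,(p₁−p₀)/p₁} ≤ PN ≤ min{1,(1−p₀)/p₁}.
  lower = (p₁ − p₀)/p₁ = 0.289 / 0.838 ≈ 0.3449
  upper = min{1, (1 − p₀)/p₁} = 0.451 / 0.838 ≈ 0.5382

0.345 ≤ PN ≤ 0.538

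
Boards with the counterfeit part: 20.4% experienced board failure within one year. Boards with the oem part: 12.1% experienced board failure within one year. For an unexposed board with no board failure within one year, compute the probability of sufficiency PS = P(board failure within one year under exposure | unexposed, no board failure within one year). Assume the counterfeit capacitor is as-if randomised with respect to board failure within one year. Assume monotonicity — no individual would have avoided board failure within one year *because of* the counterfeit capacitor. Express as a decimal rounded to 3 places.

PS ≈ 0.094

p₁ = 0.204, p₀ = 0.121.
Under exogeneity and monotonicity, PS = (p₁ − p₀) / (1 − p₀).
PS = (0.204 − 0.121) / (1 − 0.121) = 0.083 / 0.879 ≈ 0.0944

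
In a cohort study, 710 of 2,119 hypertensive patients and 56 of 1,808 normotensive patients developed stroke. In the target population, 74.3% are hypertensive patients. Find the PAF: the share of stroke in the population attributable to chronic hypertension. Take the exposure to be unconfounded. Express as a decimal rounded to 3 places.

PAF ≈ 0.879

p₁ = P(outcome | exposed) = 710/2119 = 0.33506
p₀ = P(outcome | unexposed) = 56/1808 = 0.030973
Overall risk P(Y=1) = π·p₁ + (1−π)·p₀ = 0.743×0.33506 + 0.257×0.030973 = 0.25691.
Under exogeneity, PAF = [P(Y=1) − p₀] / P(Y=1).
PAF = (0.25691 − 0.030973) / 0.25691 ≈ 0.8794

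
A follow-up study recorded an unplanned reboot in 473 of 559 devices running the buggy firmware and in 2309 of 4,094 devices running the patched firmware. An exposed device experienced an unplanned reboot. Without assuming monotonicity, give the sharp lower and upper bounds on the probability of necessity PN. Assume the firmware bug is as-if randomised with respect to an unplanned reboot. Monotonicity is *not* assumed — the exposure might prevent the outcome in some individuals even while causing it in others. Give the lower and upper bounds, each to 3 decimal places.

p₁ = P(outcome | exposed) = 473/559 = 0.84615
p₀ = P(outcome | unexposed) = 2309/4094 = 0.564
Under exogeneity alone the bounds on PN are max{0,(p₁−p₀)/p₁} ≤ PN ≤ min{1,(1−p₀)/p₁}.
  lower = (p₁ − p₀)/p₁ = 0.28216 / 0.84615 ≈ 0.3335
  upper = min{1, (1 − p₀)/p₁} = 0.436 / 0.84615 ≈ 0.5153

0.333 ≤ PN ≤ 0.515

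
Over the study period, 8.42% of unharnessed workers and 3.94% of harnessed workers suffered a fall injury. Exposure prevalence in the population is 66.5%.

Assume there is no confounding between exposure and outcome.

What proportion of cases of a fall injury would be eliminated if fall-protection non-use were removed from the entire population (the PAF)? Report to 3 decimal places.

p₁ = 0.0842, p₀ = 0.0394.
Overall risk P(Y=1) = π·p₁ + (1−π)·p₀ = 0.665×0.0842 + 0.335×0.0394 = 0.069192.
Under exogeneity, PAF = [P(Y=1) − p₀] / P(Y=1).
PAF = (0.069192 − 0.0394) / 0.069192 ≈ 0.4306

PAF ≈ 0.431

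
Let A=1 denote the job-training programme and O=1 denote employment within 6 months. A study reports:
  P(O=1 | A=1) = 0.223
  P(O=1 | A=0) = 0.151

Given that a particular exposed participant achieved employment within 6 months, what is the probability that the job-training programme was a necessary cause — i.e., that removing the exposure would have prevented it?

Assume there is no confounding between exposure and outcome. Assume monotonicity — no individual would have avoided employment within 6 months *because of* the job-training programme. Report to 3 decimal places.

PN ≈ 0.323

Let p₁ = 0.223, p₀ = 0.151.
Under exogeneity and monotonicity, PN = (p₁ − p₀) / p₁.
PN = (0.223 − 0.151) / 0.223 = 0.072 / 0.223 ≈ 0.3229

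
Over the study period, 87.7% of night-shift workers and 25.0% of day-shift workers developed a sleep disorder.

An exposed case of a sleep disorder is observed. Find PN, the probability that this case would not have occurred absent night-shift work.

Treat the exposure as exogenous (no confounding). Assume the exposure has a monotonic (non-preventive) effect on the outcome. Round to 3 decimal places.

p₁ = 0.877, p₀ = 0.25.
Under exogeneity and monotonicity, PN = (p₁ − p₀) / p₁.
PN = (0.877 − 0.25) / 0.877 = 0.627 / 0.877 ≈ 0.7149

PN ≈ 0.715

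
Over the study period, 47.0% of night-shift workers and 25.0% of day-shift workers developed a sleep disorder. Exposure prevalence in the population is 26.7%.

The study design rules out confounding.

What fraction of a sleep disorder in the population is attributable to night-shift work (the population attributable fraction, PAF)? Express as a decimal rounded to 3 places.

p₁ = 0.47, p₀ = 0.25.
Overall risk P(Y=1) = π·p₁ + (1−π)·p₀ = 0.267×0.47 + 0.733×0.25 = 0.30874.
Under exogeneity, PAF = [P(Y=1) − p₀] / P(Y=1).
PAF = (0.30874 − 0.25) / 0.30874 ≈ 0.1903

PAF ≈ 0.190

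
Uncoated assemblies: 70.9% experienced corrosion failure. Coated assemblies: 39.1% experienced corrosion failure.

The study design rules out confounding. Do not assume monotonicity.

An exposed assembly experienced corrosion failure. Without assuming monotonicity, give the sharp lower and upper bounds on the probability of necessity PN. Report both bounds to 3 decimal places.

0.449 ≤ PN ≤ 0.859

p₁ = 0.709, p₀ = 0.391.
Under exogeneity alone the bounds on PN are max{0,(p₁−p₀)/p₁} ≤ PN ≤ min{1,(1−p₀)/p₁}.
  lower = (p₁ − p₀)/p₁ = 0.318 / 0.709 ≈ 0.4485
  upper = min{1, (1 − p₀)/p₁} = 0.609 / 0.709 ≈ 0.8590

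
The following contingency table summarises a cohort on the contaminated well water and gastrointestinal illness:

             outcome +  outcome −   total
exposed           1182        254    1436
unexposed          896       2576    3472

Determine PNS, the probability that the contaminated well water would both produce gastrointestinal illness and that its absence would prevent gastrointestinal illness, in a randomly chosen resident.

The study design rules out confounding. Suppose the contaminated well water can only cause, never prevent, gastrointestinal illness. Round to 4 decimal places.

p₁ = P(outcome | exposed) = 1182/1436 = 0.82312
p₀ = P(outcome | unexposed) = 896/3472 = 0.25806
Under exogeneity and monotonicity, PNS = p₁ − p₀.
PNS = 0.82312 − 0.25806 = 0.56506

PNS ≈ 0.5651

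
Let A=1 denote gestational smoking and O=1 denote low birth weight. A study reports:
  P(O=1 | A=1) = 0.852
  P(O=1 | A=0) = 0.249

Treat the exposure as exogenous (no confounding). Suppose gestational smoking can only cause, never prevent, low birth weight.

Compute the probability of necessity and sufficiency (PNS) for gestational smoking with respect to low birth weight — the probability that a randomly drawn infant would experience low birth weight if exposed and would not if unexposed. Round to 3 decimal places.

PNS ≈ 0.603

Let p₁ = 0.852, p₀ = 0.249.
Under exogeneity and monotonicity, PNS = p₁ − p₀.
PNS = 0.852 − 0.249 = 0.603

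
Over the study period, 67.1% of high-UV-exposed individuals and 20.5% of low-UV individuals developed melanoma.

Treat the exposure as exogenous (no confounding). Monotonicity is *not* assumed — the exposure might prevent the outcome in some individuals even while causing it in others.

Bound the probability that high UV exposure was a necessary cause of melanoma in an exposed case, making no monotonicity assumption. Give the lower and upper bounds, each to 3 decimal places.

0.694 ≤ PN ≤ 1.000

p₁ = 0.671, p₀ = 0.205.
Under exogeneity alone the bounds on PN are max{0,(p₁−p₀)/p₁} ≤ PN ≤ min{1,(1−p₀)/p₁}.
  lower = (p₁ − p₀)/p₁ = 0.466 / 0.671 ≈ 0.6945
  upper = min{1, (1 − p₀)/p₁} = 0.795 / 0.671 ≈ 1.1848 → capped at 1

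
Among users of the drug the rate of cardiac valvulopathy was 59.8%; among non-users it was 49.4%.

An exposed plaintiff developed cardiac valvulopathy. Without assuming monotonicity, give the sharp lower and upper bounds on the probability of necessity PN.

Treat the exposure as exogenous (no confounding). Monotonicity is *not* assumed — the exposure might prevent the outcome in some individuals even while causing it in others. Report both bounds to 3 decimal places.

0.174 ≤ PN ≤ 0.846

p₁ = 0.598, p₀ = 0.494.
Under exogeneity alone the bounds on PN are max{0,(p₁−p₀)/p₁} ≤ PN ≤ min{1,(1−p₀)/p₁}.
  lower = (p₁ − p₀)/p₁ = 0.104 / 0.598 ≈ 0.1739
  upper = min{1, (1 − p₀)/p₁} = 0.506 / 0.598 ≈ 0.8462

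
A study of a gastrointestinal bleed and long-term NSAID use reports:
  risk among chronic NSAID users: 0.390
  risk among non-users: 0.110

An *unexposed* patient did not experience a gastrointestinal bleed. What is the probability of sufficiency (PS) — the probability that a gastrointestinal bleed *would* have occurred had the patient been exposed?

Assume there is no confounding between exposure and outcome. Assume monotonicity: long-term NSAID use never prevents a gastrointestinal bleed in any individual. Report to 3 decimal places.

PS ≈ 0.315

Let p₁ = 0.39, p₀ = 0.11.
Under exogeneity and monotonicity, PS = (p₁ − p₀) / (1 − p₀).
PS = (0.39 − 0.11) / (1 − 0.11) = 0.28 / 0.89 ≈ 0.3146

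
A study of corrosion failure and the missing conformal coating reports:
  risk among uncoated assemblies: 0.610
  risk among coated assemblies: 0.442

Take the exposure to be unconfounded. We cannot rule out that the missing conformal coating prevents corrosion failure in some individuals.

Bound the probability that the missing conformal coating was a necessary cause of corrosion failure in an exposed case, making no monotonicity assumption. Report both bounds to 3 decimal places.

Let p₁ = 0.61, p₀ = 0.442.
Under exogeneity alone the bounds on PN are max{0,(p₁−p₀)/p₁} ≤ PN ≤ min{1,(1−p₀)/p₁}.
  lower = (p₁ − p₀)/p₁ = 0.168 / 0.61 ≈ 0.2754
  upper = min{1, (1 − p₀)/p₁} = 0.558 / 0.61 ≈ 0.9148

0.275 ≤ PN ≤ 0.915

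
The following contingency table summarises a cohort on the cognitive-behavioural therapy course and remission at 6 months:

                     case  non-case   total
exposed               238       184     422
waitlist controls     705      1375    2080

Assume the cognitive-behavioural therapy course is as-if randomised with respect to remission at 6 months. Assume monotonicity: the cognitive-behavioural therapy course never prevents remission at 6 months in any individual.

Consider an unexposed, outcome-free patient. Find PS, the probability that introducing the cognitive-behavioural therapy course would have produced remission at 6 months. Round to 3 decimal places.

PS ≈ 0.340

p₁ = P(outcome | exposed) = 238/422 = 0.56398
p₀ = P(outcome | unexposed) = 705/2080 = 0.33894
Under exogeneity and monotonicity, PS = (p₁ − p₀)/(1 − p₀).
PS = (0.56398 − 0.33894) / 0.66106 ≈ 0.3404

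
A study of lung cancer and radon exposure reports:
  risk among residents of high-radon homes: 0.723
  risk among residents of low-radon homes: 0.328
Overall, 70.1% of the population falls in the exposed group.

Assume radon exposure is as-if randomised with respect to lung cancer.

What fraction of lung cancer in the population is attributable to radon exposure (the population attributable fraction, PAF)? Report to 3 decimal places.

PAF ≈ 0.458

Let p₁ = 0.723, p₀ = 0.328.
Overall risk P(Y=1) = π·p₁ + (1−π)·p₀ = 0.701×0.723 + 0.299×0.328 = 0.60489.
Under exogeneity, PAF = [P(Y=1) − p₀] / P(Y=1).
PAF = (0.60489 − 0.328) / 0.60489 ≈ 0.4578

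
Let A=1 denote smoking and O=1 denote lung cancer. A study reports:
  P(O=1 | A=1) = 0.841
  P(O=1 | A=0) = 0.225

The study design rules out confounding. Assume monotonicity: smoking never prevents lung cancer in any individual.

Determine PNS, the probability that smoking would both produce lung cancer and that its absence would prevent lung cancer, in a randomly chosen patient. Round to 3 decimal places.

PNS ≈ 0.616

Let p₁ = 0.841, p₀ = 0.225.
Under exogeneity and monotonicity, PNS = p₁ − p₀.
PNS = 0.841 − 0.225 = 0.616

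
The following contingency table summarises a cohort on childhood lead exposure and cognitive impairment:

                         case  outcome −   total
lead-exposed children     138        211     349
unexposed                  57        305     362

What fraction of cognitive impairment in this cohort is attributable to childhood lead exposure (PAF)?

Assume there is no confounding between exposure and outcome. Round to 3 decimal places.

p₁ = P(outcome | exposed) = 138/349 = 0.39542
p₀ = P(outcome | unexposed) = 57/362 = 0.15746
Exposure prevalence π = 349/711 = 0.49086; overall risk P(Y=1) = 0.27426.
Under exogeneity, PAF = [P(Y=1) − p₀]/P(Y=1).
PAF = (0.27426 − 0.15746) / 0.27426 ≈ 0.4259

PAF ≈ 0.426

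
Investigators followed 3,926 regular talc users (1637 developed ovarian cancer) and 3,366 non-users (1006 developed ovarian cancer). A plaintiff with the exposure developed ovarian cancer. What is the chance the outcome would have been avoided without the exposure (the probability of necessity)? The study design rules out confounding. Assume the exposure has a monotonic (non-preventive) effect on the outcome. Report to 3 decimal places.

p₁ = P(outcome | exposed) = 1637/3926 = 0.41696
p₀ = P(outcome | unexposed) = 1006/3366 = 0.29887
Under exogeneity and monotonicity, PN = (p₁ − p₀) / p₁.
PN = (0.41696 − 0.29887) / 0.41696 = 0.11809 / 0.41696 ≈ 0.2832

PN ≈ 0.283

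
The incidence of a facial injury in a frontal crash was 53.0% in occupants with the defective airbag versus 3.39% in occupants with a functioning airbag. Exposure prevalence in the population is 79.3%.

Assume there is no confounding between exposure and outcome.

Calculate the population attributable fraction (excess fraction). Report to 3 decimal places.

PAF ≈ 0.921

p₁ = 0.53, p₀ = 0.0339.
Overall risk P(Y=1) = π·p₁ + (1−π)·p₀ = 0.793×0.53 + 0.207×0.0339 = 0.42731.
Under exogeneity, PAF = [P(Y=1) − p₀] / P(Y=1).
PAF = (0.42731 − 0.0339) / 0.42731 ≈ 0.9207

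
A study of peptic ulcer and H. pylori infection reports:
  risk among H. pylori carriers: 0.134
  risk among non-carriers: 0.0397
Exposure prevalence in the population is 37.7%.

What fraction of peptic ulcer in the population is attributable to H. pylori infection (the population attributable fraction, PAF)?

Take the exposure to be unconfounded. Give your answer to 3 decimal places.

PAF ≈ 0.472

Let p₁ = 0.134, p₀ = 0.0397.
Overall risk P(Y=1) = π·p₁ + (1−π)·p₀ = 0.377×0.134 + 0.623×0.0397 = 0.075251.
Under exogeneity, PAF = [P(Y=1) − p₀] / P(Y=1).
PAF = (0.075251 − 0.0397) / 0.075251 ≈ 0.4724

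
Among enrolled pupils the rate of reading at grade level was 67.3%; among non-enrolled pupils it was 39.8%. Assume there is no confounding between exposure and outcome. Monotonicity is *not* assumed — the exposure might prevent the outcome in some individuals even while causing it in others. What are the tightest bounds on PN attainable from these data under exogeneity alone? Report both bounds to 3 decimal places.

0.409 ≤ PN ≤ 0.895

p₁ = 0.673, p₀ = 0.398.
Under exogeneity alone the bounds on PN are max{0,(p₁−p₀)/p₁} ≤ PN ≤ min{1,(1−p₀)/p₁}.
  lower = (p₁ − p₀)/p₁ = 0.275 / 0.673 ≈ 0.4086
  upper = min{1, (1 − p₀)/p₁} = 0.602 / 0.673 ≈ 0.8945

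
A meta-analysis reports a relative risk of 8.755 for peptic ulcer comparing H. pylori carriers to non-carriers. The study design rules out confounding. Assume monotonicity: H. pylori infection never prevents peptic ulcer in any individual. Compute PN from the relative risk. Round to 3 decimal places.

Under exogeneity and monotonicity, PN = (RR − 1) / RR = 1 − 1/RR.
PN = (8.755 − 1) / 8.755 = 7.755 / 8.755 ≈ 0.8858

PN ≈ 0.886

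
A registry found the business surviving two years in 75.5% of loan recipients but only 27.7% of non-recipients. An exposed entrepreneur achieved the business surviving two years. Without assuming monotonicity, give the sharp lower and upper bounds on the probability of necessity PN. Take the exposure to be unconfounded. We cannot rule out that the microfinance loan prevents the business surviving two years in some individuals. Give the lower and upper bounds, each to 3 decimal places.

0.633 ≤ PN ≤ 0.958

p₁ = 0.755, p₀ = 0.277.
Under exogeneity alone the bounds on PN are max{0,(p₁−p₀)/p₁} ≤ PN ≤ min{1,(1−p₀)/p₁}.
  lower = (p₁ − p₀)/p₁ = 0.478 / 0.755 ≈ 0.6331
  upper = min{1, (1 − p₀)/p₁} = 0.723 / 0.755 ≈ 0.9576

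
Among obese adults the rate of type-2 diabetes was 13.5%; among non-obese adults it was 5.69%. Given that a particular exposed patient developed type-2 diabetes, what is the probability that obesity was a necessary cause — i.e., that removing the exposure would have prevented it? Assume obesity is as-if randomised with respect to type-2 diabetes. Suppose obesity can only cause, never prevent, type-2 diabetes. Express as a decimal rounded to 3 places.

p₁ = 0.135, p₀ = 0.0569.
Under exogeneity and monotonicity, PN = (p₁ − p₀) / p₁.
PN = (0.135 − 0.0569) / 0.135 = 0.0781 / 0.135 ≈ 0.5785

PN ≈ 0.579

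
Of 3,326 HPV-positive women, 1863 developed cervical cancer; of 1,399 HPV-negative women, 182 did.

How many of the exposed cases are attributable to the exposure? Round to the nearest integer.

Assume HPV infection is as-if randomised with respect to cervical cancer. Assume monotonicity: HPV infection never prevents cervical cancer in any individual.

about 1430 cases

p₁ = P(outcome | exposed) = 1863/3326 = 0.56013
p₀ = P(outcome | unexposed) = 182/1399 = 0.13009
PN = (p₁ − p₀)/p₁ = (0.56013 − 0.13009) / 0.56013 ≈ 0.76775.
Attributable cases ≈ PN × (exposed cases) = 0.76775 × 1863 ≈ 1430.31.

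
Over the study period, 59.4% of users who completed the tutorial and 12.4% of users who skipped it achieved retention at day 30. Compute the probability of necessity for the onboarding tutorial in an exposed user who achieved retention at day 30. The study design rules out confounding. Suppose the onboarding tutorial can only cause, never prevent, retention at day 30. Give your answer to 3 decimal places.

PN ≈ 0.791

p₁ = 0.594, p₀ = 0.124.
Under exogeneity and monotonicity, PN = (p₁ − p₀) / p₁.
PN = (0.594 − 0.124) / 0.594 = 0.47 / 0.594 ≈ 0.7912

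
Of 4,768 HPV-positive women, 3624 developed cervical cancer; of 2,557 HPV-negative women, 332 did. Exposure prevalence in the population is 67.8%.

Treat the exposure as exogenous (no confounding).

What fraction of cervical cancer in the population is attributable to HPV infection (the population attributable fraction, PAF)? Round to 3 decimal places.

PAF ≈ 0.767

p₁ = P(outcome | exposed) = 3624/4768 = 0.76007
p₀ = P(outcome | unexposed) = 332/2557 = 0.12984
Overall risk P(Y=1) = π·p₁ + (1−π)·p₀ = 0.678×0.76007 + 0.322×0.12984 = 0.55713.
Under exogeneity, PAF = [P(Y=1) − p₀] / P(Y=1).
PAF = (0.55713 − 0.12984) / 0.55713 ≈ 0.7670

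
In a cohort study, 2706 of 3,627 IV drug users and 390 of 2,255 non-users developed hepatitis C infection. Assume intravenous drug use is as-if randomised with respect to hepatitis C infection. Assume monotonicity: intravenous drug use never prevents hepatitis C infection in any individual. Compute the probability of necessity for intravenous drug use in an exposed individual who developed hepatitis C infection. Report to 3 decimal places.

p₁ = P(outcome | exposed) = 2706/3627 = 0.74607
p₀ = P(outcome | unexposed) = 390/2255 = 0.17295
Under exogeneity and monotonicity, PN = (p₁ − p₀) / p₁.
PN = (0.74607 − 0.17295) / 0.74607 = 0.57312 / 0.74607 ≈ 0.7682

PN ≈ 0.768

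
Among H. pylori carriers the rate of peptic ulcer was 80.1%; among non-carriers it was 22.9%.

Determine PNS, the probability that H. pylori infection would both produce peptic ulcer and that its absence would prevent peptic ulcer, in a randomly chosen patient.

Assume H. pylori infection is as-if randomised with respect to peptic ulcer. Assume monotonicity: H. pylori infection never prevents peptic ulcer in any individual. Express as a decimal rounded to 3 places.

p₁ = 0.801, p₀ = 0.229.
Under exogeneity and monotonicity, PNS = p₁ − p₀.
PNS = 0.801 − 0.229 = 0.572

PNS ≈ 0.572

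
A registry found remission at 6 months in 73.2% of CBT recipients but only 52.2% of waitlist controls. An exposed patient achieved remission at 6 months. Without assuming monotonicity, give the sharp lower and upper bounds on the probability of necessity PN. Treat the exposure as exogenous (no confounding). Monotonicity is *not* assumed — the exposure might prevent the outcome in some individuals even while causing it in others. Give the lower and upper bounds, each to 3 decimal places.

p₁ = 0.732, p₀ = 0.522.
Under exogeneity alone the bounds on PN are max{0,(p₁−p₀)/p₁} ≤ PN ≤ min{1,(1−p₀)/p₁}.
  lower = (p₁ − p₀)/p₁ = 0.21 / 0.732 ≈ 0.2869
  upper = min{1, (1 − p₀)/p₁} = 0.478 / 0.732 ≈ 0.6530

0.287 ≤ PN ≤ 0.653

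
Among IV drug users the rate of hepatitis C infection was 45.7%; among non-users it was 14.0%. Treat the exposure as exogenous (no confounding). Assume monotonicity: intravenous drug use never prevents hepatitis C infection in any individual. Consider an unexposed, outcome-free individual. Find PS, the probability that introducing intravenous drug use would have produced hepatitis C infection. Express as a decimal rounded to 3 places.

p₁ = 0.457, p₀ = 0.14.
Under exogeneity and monotonicity, PS = (p₁ − p₀) / (1 − p₀).
PS = (0.457 − 0.14) / (1 − 0.14) = 0.317 / 0.86 ≈ 0.3686

PS ≈ 0.369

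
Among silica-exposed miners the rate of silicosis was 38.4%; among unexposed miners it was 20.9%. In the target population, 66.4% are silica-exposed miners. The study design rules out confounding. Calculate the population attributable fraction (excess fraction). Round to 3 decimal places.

p₁ = 0.384, p₀ = 0.209.
Overall risk P(Y=1) = π·p₁ + (1−π)·p₀ = 0.664×0.384 + 0.336×0.209 = 0.3252.
Under exogeneity, PAF = [P(Y=1) − p₀] / P(Y=1).
PAF = (0.3252 − 0.209) / 0.3252 ≈ 0.3573

PAF ≈ 0.357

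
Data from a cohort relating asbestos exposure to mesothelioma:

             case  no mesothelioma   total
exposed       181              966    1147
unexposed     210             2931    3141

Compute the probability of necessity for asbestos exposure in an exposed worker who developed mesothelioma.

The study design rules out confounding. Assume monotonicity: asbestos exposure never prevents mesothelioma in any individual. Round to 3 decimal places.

PN ≈ 0.576

p₁ = P(outcome | exposed) = 181/1147 = 0.1578
p₀ = P(outcome | unexposed) = 210/3141 = 0.066858
Under exogeneity and monotonicity, PN = (p₁ − p₀) / p₁.
PN = (0.1578 − 0.066858) / 0.1578 = 0.090945 / 0.1578 ≈ 0.5763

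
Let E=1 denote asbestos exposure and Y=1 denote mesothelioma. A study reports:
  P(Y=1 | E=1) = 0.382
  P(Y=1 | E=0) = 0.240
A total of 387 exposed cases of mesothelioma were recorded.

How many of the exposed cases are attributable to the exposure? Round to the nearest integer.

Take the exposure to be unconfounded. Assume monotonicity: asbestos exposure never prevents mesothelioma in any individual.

about 144 cases

Let p₁ = 0.382, p₀ = 0.24.
PN = (p₁ − p₀)/p₁ = (0.382 − 0.24) / 0.382 ≈ 0.37173.
Attributable cases ≈ PN × (exposed cases) = 0.37173 × 387 ≈ 143.86.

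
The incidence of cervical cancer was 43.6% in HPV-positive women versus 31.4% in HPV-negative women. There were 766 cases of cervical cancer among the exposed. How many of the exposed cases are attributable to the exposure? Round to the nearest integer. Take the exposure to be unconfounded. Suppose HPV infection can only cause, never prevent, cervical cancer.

p₁ = 0.436, p₀ = 0.314.
PN = (p₁ − p₀)/p₁ = (0.436 − 0.314) / 0.436 ≈ 0.27982.
Attributable cases ≈ PN × (exposed cases) = 0.27982 × 766 ≈ 214.34.

about 214 cases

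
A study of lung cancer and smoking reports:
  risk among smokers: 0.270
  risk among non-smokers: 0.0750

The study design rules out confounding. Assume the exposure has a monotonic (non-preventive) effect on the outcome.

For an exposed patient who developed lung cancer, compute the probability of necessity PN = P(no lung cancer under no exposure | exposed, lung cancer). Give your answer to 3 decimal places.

PN ≈ 0.722

Let p₁ = 0.27, p₀ = 0.075.
Under exogeneity and monotonicity, PN = (p₁ − p₀) / p₁.
PN = (0.27 − 0.075) / 0.27 = 0.195 / 0.27 ≈ 0.7222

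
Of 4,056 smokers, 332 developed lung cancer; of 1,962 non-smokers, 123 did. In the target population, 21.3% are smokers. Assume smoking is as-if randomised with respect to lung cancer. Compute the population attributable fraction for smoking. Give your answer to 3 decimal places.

PAF ≈ 0.061

p₁ = P(outcome | exposed) = 332/4056 = 0.081854
p₀ = P(outcome | unexposed) = 123/1962 = 0.062691
Overall risk P(Y=1) = π·p₁ + (1−π)·p₀ = 0.213×0.081854 + 0.787×0.062691 = 0.066773.
Under exogeneity, PAF = [P(Y=1) − p₀] / P(Y=1).
PAF = (0.066773 − 0.062691) / 0.066773 ≈ 0.0611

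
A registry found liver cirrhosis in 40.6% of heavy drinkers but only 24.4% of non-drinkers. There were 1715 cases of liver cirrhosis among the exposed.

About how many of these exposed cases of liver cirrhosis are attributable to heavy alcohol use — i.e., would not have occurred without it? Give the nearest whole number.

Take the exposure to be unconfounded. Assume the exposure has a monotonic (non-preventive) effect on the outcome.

about 684 cases

p₁ = 0.406, p₀ = 0.244.
PN = (p₁ − p₀)/p₁ = (0.406 − 0.244) / 0.406 ≈ 0.39901.
Attributable cases ≈ PN × (exposed cases) = 0.39901 × 1715 ≈ 684.31.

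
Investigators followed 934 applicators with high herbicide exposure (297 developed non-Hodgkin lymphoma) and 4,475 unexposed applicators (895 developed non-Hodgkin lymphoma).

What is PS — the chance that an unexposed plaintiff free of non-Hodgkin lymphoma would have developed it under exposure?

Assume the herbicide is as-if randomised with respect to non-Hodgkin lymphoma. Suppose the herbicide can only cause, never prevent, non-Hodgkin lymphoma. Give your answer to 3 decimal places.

p₁ = P(outcome | exposed) = 297/934 = 0.31799
p₀ = P(outcome | unexposed) = 895/4475 = 0.2
Under exogeneity and monotonicity, PS = (p₁ − p₀) / (1 − p₀).
PS = (0.31799 − 0.2) / (1 − 0.2) = 0.11799 / 0.8 ≈ 0.1475

PS ≈ 0.147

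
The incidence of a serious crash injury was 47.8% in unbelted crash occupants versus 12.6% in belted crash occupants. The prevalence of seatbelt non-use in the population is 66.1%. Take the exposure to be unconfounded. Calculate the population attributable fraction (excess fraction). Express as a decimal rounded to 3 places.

PAF ≈ 0.649

p₁ = 0.478, p₀ = 0.126.
Overall risk P(Y=1) = π·p₁ + (1−π)·p₀ = 0.661×0.478 + 0.339×0.126 = 0.35867.
Under exogeneity, PAF = [P(Y=1) − p₀] / P(Y=1).
PAF = (0.35867 − 0.126) / 0.35867 ≈ 0.6487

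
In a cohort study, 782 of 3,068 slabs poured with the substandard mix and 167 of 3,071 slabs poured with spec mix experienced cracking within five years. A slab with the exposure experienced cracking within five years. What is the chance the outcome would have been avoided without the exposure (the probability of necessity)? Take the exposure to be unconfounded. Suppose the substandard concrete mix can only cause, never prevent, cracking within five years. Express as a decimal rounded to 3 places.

p₁ = P(outcome | exposed) = 782/3068 = 0.25489
p₀ = P(outcome | unexposed) = 167/3071 = 0.05438
Under exogeneity and monotonicity, PN = (p₁ − p₀) / p₁.
PN = (0.25489 − 0.05438) / 0.25489 = 0.20051 / 0.25489 ≈ 0.7867

PN ≈ 0.787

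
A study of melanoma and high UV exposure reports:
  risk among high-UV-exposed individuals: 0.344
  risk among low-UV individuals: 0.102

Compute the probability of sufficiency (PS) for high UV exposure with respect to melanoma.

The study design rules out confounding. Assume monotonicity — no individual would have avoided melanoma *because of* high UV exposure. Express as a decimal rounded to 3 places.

PS ≈ 0.269

Let p₁ = 0.344, p₀ = 0.102.
Under exogeneity and monotonicity, PS = (p₁ − p₀) / (1 − p₀).
PS = (0.344 − 0.102) / (1 − 0.102) = 0.242 / 0.898 ≈ 0.2695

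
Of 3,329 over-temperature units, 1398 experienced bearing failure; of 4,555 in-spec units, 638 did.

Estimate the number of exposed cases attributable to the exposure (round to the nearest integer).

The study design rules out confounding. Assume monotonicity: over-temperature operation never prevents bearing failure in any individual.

p₁ = P(outcome | exposed) = 1398/3329 = 0.41995
p₀ = P(outcome | unexposed) = 638/4555 = 0.14007
PN = (p₁ − p₀)/p₁ = (0.41995 − 0.14007) / 0.41995 ≈ 0.66647.
Attributable cases ≈ PN × (exposed cases) = 0.66647 × 1398 ≈ 931.72.

about 932 cases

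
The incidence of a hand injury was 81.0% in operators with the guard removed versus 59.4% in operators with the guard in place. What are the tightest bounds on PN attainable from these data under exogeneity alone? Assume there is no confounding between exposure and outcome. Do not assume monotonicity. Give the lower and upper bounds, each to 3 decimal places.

p₁ = 0.81, p₀ = 0.594.
Under exogeneity alone the bounds on PN are max{0,(p₁−p₀)/p₁} ≤ PN ≤ min{1,(1−p₀)/p₁}.
  lower = (p₁ − p₀)/p₁ = 0.216 / 0.81 ≈ 0.2667
  upper = min{1, (1 − p₀)/p₁} = 0.406 / 0.81 ≈ 0.5012

0.267 ≤ PN ≤ 0.501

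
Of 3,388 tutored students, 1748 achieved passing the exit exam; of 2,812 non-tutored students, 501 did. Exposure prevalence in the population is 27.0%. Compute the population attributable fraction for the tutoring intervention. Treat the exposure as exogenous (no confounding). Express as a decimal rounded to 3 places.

PAF ≈ 0.339

p₁ = P(outcome | exposed) = 1748/3388 = 0.51594
p₀ = P(outcome | unexposed) = 501/2812 = 0.17817
Overall risk P(Y=1) = π·p₁ + (1−π)·p₀ = 0.27×0.51594 + 0.73×0.17817 = 0.26936.
Under exogeneity, PAF = [P(Y=1) − p₀] / P(Y=1).
PAF = (0.26936 − 0.17817) / 0.26936 ≈ 0.3386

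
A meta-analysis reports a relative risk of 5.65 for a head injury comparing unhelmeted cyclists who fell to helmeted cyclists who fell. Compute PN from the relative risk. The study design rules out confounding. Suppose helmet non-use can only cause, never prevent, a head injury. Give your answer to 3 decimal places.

PN ≈ 0.823

Under exogeneity and monotonicity, PN = (RR − 1) / RR = 1 − 1/RR.
PN = (5.65 − 1) / 5.65 = 4.65 / 5.65 ≈ 0.8230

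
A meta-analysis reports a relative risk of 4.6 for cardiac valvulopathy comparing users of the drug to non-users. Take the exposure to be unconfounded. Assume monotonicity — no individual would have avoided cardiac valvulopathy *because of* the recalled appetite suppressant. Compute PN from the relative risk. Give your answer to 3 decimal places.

Under exogeneity and monotonicity, PN = (RR − 1) / RR = 1 − 1/RR.
PN = (4.6 − 1) / 4.6 = 3.6 / 4.6 ≈ 0.7826

PN ≈ 0.783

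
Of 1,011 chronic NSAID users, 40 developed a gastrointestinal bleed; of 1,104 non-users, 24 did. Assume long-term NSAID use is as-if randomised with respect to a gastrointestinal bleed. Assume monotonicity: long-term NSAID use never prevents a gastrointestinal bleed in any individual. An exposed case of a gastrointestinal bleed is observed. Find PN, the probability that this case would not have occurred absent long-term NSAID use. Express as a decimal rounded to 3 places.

PN ≈ 0.451

p₁ = P(outcome | exposed) = 40/1011 = 0.039565
p₀ = P(outcome | unexposed) = 24/1104 = 0.021739
Under exogeneity and monotonicity, PN = (p₁ − p₀) / p₁.
PN = (0.039565 − 0.021739) / 0.039565 = 0.017826 / 0.039565 ≈ 0.4505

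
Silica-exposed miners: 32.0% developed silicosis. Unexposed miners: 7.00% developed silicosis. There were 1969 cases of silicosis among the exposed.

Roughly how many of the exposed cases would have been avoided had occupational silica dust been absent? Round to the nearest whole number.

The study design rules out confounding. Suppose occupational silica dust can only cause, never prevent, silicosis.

p₁ = 0.32, p₀ = 0.07.
PN = (p₁ − p₀)/p₁ = (0.32 − 0.07) / 0.32 ≈ 0.78125.
Attributable cases ≈ PN × (exposed cases) = 0.78125 × 1969 ≈ 1538.28.

about 1538 cases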